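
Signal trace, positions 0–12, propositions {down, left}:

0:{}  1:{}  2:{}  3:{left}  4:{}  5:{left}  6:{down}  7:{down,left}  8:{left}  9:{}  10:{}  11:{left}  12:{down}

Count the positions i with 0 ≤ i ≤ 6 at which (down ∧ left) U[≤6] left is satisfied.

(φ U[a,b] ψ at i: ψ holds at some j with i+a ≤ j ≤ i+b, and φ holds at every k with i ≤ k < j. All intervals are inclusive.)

Evaluate at each i in [0,6]:
  i=0: ✗ (lhs fails at k=0 before rhs at j=3)
  i=1: ✗ (lhs fails at k=1 before rhs at j=3)
  i=2: ✗ (lhs fails at k=2 before rhs at j=3)
  i=3: ✓ (rhs at j=3)
  i=4: ✗ (lhs fails at k=4 before rhs at j=5)
  i=5: ✓ (rhs at j=5)
  i=6: ✗ (lhs fails at k=6 before rhs at j=7)
Positions where it holds: {3, 5} → 2.

2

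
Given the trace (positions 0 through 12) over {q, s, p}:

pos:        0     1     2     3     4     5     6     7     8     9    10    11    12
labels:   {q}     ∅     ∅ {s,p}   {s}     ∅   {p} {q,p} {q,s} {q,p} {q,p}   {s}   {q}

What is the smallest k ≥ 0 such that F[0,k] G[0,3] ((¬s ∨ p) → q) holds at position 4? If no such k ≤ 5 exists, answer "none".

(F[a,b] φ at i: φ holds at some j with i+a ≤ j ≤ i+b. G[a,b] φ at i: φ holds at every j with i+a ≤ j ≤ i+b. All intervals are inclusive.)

3

Scan j = 4,5,… for G[0,3] ((¬s ∨ p) → q):
  j=4: fails
  j=5: fails
  j=6: fails
  j=7: holds
First hit at j=7, so smallest k = 7-4 = 3.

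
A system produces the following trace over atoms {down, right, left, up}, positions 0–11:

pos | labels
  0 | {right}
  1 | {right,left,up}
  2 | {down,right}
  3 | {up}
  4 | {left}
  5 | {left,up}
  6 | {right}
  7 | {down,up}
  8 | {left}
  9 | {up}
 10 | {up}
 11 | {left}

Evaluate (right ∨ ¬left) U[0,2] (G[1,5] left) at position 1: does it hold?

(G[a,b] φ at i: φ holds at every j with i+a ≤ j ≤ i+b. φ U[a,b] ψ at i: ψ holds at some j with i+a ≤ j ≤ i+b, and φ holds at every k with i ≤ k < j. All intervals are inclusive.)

No

Need some j in [1,3] with G[1,5] left, and (right ∨ ¬left) at every k in [1,j-1].
  j=1: G[1,5] left — fails at 2.
  j=2: G[1,5] left — fails at 3.
  j=3: G[1,5] left — fails at 6.
No j in the window works → until fails.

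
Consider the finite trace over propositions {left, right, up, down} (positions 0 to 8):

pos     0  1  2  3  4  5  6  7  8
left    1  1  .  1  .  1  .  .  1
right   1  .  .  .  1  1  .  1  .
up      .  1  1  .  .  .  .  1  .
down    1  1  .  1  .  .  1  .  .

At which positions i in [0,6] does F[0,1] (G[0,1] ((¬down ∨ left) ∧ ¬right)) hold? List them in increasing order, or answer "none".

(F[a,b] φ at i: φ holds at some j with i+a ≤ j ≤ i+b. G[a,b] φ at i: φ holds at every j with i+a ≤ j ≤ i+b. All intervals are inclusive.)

Evaluate at each i in [0,6]:
  i=0: ✓ (witness j=1)
  i=1: ✓ (witness j=1)
  i=2: ✓ (witness j=2)
  i=3: ✗ (none in [3,4])
  i=4: ✗ (none in [4,5])
  i=5: ✗ (none in [5,6])
  i=6: ✗ (none in [6,7])

0, 1, 2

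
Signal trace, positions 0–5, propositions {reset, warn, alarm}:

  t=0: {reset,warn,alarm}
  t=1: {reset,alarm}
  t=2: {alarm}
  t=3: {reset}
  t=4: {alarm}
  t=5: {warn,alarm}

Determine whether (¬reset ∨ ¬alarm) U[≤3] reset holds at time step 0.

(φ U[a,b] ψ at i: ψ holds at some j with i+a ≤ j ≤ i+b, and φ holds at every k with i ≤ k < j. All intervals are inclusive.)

Yes

Need some j in [0,3] with reset, and (¬reset ∨ ¬alarm) at every k in [0,j-1].
  j=0: reset holds; no prefix to check → satisfied.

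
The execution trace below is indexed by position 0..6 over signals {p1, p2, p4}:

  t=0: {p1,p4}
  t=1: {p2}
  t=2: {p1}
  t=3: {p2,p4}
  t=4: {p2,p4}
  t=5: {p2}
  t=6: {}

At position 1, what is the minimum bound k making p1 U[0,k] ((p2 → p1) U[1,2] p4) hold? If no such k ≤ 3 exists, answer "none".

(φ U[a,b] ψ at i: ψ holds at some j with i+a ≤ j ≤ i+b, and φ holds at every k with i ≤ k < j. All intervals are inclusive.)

none

Need earliest j ≥ 1 with ((p2 → p1) U[1,2] p4), and p1 at every k in [1,j-1].
  j=1: rhs fails.
  j=2: rhs holds but lhs fails at k=1.
  j=3: rhs fails.
  j=4: rhs fails.
No witness within the range → none.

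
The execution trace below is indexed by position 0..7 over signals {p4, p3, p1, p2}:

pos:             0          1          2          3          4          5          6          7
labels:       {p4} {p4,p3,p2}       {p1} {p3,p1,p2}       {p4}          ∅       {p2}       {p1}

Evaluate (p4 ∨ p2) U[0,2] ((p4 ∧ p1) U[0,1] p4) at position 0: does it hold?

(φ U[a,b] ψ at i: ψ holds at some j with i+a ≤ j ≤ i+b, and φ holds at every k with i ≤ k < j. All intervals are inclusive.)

Need some j in [0,2] with ((p4 ∧ p1) U[0,1] p4), and (p4 ∨ p2) at every k in [0,j-1].
  j=0: ((p4 ∧ p1) U[0,1] p4) holds; no prefix to check → satisfied.

Holds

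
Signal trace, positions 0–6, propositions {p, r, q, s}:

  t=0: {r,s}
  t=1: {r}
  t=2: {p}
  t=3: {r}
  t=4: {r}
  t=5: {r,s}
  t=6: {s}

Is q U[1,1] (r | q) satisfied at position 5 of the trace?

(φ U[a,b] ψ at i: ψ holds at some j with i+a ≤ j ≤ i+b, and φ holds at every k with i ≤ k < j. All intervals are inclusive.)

Does not hold

Need some j in [6,6] with (r | q), and q at every k in [5,j-1].
  j=6: (r | q) false.
No j in the window works → until fails.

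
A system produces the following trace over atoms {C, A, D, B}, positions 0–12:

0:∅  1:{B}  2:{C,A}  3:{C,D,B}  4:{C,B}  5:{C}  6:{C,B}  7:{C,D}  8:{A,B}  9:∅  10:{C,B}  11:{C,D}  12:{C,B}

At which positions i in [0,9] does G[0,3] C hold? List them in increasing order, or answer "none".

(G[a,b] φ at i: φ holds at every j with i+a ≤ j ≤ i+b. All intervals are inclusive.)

Evaluate at each i in [0,9]:
  i=0: ✗ (fails at j=0)
  i=1: ✗ (fails at j=1)
  i=2: ✓ (all of [2,5])
  i=3: ✓ (all of [3,6])
  i=4: ✓ (all of [4,7])
  i=5: ✗ (fails at j=8)
  i=6: ✗ (fails at j=8)
  i=7: ✗ (fails at j=8)
  i=8: ✗ (fails at j=8)
  i=9: ✗ (fails at j=9)

2, 3, 4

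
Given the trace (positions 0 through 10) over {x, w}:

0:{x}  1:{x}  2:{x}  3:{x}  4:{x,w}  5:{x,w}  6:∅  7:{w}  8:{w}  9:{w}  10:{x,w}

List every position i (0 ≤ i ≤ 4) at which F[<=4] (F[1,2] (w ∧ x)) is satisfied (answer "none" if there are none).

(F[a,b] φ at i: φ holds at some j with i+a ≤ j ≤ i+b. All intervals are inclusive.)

Evaluate at each i in [0,4]:
  i=0: ✓ (witness j=2)
  i=1: ✓ (witness j=2)
  i=2: ✓ (witness j=2)
  i=3: ✓ (witness j=3)
  i=4: ✓ (witness j=4)

0, 1, 2, 3, 4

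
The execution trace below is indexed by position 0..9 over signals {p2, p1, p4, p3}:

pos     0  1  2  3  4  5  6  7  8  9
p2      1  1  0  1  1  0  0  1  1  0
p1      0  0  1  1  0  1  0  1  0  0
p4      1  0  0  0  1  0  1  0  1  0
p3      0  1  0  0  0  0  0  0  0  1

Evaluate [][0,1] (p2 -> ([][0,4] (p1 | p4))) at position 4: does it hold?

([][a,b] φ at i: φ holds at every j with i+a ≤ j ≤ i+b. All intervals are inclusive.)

True

Check (p2 -> ([][0,4] (p1 | p4))) at every j in [4,5]:
  j=4: antecedent true; consequent holds on [4,8] → ✓
  j=5: antecedent false → ✓
All positions satisfy it → formula holds.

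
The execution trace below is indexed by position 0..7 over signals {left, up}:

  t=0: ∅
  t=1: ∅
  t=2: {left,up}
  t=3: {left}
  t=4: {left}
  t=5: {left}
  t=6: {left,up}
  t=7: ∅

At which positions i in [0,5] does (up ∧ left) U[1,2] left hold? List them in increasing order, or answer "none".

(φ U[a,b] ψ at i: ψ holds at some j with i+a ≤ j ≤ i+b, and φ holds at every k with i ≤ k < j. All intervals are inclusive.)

2

Evaluate at each i in [0,5]:
  i=0: ✗ (lhs fails at k=0 before rhs at j=2)
  i=1: ✗ (lhs fails at k=1 before rhs at j=2)
  i=2: ✓ (rhs at j=3; lhs holds on [2,2])
  i=3: ✗ (lhs fails at k=3 before rhs at j=4)
  i=4: ✗ (lhs fails at k=4 before rhs at j=5)
  i=5: ✗ (lhs fails at k=5 before rhs at j=6)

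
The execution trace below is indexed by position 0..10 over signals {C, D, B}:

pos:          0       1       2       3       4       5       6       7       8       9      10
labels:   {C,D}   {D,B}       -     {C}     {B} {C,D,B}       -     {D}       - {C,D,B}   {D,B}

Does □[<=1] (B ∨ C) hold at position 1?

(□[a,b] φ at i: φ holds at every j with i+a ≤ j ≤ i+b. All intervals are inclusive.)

Check (B ∨ C) at every j in [1,2]:
  j=1: true
  j=2: false
Fails at j=2 → formula fails.

False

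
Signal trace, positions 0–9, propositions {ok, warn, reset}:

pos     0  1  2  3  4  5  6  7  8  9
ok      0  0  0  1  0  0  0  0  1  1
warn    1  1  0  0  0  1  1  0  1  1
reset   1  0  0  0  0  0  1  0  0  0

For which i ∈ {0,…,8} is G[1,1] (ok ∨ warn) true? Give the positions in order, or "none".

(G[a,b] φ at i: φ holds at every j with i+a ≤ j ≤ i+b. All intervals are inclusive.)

0, 2, 4, 5, 7, 8

Evaluate at each i in [0,8]:
  i=0: ✓ (all of [1,1])
  i=1: ✗ (fails at j=2)
  i=2: ✓ (all of [3,3])
  i=3: ✗ (fails at j=4)
  i=4: ✓ (all of [5,5])
  i=5: ✓ (all of [6,6])
  i=6: ✗ (fails at j=7)
  i=7: ✓ (all of [8,8])
  i=8: ✓ (all of [9,9])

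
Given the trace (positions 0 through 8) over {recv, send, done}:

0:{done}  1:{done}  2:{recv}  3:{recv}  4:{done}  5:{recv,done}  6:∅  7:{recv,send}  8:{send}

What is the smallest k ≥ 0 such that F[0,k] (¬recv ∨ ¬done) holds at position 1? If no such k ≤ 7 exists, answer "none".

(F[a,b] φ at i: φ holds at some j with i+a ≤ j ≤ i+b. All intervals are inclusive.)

0

Scan j = 1,2,… for (¬recv ∨ ¬done):
  j=1: holds
First hit at j=1, so smallest k = 1-1 = 0.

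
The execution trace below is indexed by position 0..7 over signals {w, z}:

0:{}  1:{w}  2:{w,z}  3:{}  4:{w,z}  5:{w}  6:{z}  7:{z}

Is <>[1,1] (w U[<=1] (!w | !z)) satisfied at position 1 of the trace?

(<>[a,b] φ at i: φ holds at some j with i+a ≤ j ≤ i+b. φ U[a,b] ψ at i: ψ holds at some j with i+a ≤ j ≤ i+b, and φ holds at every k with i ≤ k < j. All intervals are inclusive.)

Check (w U[<=1] (!w | !z)) at each j in [2,2]:
  j=2: holds
Found at j=2 → formula holds.

Yes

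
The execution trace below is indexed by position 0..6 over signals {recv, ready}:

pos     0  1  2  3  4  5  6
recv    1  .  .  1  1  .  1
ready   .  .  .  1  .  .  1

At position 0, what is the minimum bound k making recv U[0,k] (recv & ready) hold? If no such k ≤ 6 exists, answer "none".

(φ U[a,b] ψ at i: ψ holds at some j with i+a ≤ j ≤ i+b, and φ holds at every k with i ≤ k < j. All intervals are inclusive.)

Need earliest j ≥ 0 with (recv & ready), and recv at every k in [0,j-1].
  j=0: rhs fails.
  j=1: rhs fails.
  j=2: rhs fails.
  j=3: rhs holds but lhs fails at k=1.
  j=4: rhs fails.
  j=5: rhs fails.
  j=6: rhs holds but lhs fails at k=1.
No witness within the range → none.

none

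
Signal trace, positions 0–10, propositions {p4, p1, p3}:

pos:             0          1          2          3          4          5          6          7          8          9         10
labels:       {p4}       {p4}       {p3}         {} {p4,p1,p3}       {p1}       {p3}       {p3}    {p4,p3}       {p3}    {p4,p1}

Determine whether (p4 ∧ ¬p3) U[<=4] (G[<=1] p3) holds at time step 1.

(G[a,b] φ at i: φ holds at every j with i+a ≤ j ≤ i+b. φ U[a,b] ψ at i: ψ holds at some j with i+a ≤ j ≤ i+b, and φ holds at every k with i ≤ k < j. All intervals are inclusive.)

Need some j in [1,5] with G[<=1] p3, and (p4 ∧ ¬p3) at every k in [1,j-1].
  j=1: G[<=1] p3 — fails at 1.
  j=2: G[<=1] p3 — fails at 3.
  j=3: G[<=1] p3 — fails at 3.
  j=4: G[<=1] p3 — fails at 5.
  j=5: G[<=1] p3 — fails at 5.
No j in the window works → until fails.

No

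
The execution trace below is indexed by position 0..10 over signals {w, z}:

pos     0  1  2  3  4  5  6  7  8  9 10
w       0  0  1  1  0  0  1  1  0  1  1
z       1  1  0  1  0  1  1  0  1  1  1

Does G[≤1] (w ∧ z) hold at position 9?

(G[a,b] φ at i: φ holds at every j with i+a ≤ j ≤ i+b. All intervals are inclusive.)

Check (w ∧ z) at every j in [9,10]:
  j=9: true
  j=10: true
All positions satisfy it → formula holds.

True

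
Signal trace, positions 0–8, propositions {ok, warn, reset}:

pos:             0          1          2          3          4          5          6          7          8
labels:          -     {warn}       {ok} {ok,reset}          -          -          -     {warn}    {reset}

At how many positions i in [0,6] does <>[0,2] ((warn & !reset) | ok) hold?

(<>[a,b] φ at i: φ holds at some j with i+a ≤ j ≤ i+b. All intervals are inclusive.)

Evaluate at each i in [0,6]:
  i=0: ✓ (witness j=1)
  i=1: ✓ (witness j=1)
  i=2: ✓ (witness j=2)
  i=3: ✓ (witness j=3)
  i=4: ✗ (none in [4,6])
  i=5: ✓ (witness j=7)
  i=6: ✓ (witness j=7)
Positions where it holds: {0, 1, 2, 3, 5, 6} → 6.

6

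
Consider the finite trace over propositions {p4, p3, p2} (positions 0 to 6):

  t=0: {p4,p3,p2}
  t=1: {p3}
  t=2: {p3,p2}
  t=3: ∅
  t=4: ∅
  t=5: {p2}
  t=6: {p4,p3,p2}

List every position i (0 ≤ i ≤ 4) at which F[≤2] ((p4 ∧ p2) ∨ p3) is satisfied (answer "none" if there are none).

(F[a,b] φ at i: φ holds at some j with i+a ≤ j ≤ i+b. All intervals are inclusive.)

0, 1, 2, 4

Evaluate at each i in [0,4]:
  i=0: ✓ (witness j=0)
  i=1: ✓ (witness j=1)
  i=2: ✓ (witness j=2)
  i=3: ✗ (none in [3,5])
  i=4: ✓ (witness j=6)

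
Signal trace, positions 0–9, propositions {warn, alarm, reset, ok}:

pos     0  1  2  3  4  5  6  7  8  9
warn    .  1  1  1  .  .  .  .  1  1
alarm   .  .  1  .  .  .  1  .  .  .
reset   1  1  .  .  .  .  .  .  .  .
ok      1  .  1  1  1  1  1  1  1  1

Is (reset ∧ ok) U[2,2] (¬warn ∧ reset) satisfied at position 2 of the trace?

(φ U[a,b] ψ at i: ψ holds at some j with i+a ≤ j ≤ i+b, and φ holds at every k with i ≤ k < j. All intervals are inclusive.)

Need some j in [4,4] with (¬warn ∧ reset), and (reset ∧ ok) at every k in [2,j-1].
  j=4: (¬warn ∧ reset) false.
No j in the window works → until fails.

False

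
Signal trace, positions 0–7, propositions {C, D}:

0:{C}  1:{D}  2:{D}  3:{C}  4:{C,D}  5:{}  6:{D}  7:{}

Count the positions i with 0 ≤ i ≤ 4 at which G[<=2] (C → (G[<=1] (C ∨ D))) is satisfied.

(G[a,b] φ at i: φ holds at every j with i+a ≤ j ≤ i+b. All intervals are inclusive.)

Evaluate at each i in [0,4]:
  i=0: ✓ (all of [0,2])
  i=1: ✓ (all of [1,3])
  i=2: ✗ (fails at j=4)
  i=3: ✗ (fails at j=4)
  i=4: ✗ (fails at j=4)
Positions where it holds: {0, 1} → 2.

2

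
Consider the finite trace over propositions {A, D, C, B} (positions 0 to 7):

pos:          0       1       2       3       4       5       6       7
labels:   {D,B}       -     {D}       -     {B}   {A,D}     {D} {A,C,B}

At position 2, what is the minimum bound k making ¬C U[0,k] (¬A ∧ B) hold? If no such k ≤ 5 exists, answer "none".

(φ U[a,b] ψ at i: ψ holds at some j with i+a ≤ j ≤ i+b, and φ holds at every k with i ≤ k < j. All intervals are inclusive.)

2

Need earliest j ≥ 2 with (¬A ∧ B), and ¬C at every k in [2,j-1].
  j=2: rhs fails.
  j=3: rhs fails.
  j=4: rhs holds; lhs holds on [2,3]. k = 2.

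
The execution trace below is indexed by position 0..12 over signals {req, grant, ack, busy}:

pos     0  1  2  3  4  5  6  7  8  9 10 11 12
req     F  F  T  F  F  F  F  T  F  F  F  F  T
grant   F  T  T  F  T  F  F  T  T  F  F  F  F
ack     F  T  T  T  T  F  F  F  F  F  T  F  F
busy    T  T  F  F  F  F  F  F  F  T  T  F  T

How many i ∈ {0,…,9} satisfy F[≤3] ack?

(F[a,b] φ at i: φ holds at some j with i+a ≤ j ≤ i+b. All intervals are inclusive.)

8

Evaluate at each i in [0,9]:
  i=0: ✓ (witness j=1)
  i=1: ✓ (witness j=1)
  i=2: ✓ (witness j=2)
  i=3: ✓ (witness j=3)
  i=4: ✓ (witness j=4)
  i=5: ✗ (none in [5,8])
  i=6: ✗ (none in [6,9])
  i=7: ✓ (witness j=10)
  i=8: ✓ (witness j=10)
  i=9: ✓ (witness j=10)
Positions where it holds: {0, 1, 2, 3, 4, 7, 8, 9} → 8.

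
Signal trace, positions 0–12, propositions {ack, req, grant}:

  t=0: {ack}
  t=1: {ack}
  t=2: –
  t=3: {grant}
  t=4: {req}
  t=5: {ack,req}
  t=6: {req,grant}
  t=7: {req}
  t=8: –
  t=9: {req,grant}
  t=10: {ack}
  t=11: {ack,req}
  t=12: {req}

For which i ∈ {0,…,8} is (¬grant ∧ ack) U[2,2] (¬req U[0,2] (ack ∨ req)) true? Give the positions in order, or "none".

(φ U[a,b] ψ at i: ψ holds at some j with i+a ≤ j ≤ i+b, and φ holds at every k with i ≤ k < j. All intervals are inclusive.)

Evaluate at each i in [0,8]:
  i=0: ✓ (rhs at j=2; lhs holds on [0,1])
  i=1: ✗ (lhs fails at k=2 before rhs at j=3)
  i=2: ✗ (lhs fails at k=2 before rhs at j=4)
  i=3: ✗ (lhs fails at k=3 before rhs at j=5)
  i=4: ✗ (lhs fails at k=4 before rhs at j=6)
  i=5: ✗ (lhs fails at k=6 before rhs at j=7)
  i=6: ✗ (lhs fails at k=6 before rhs at j=8)
  i=7: ✗ (lhs fails at k=7 before rhs at j=9)
  i=8: ✗ (lhs fails at k=8 before rhs at j=10)

0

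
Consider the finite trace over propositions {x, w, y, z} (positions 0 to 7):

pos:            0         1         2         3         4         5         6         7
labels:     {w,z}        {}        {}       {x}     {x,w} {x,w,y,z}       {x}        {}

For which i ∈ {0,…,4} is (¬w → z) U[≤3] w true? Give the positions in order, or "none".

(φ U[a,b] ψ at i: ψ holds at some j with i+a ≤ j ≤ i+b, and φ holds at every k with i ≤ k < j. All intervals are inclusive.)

Evaluate at each i in [0,4]:
  i=0: ✓ (rhs at j=0)
  i=1: ✗ (lhs fails at k=1 before rhs at j=4)
  i=2: ✗ (lhs fails at k=2 before rhs at j=4)
  i=3: ✗ (lhs fails at k=3 before rhs at j=4)
  i=4: ✓ (rhs at j=4)

0, 4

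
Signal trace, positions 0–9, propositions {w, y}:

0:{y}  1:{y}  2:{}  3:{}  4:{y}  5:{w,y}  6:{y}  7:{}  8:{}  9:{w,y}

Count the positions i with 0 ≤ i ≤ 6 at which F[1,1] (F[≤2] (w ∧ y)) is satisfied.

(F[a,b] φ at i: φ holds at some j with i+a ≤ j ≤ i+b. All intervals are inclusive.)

4

Evaluate at each i in [0,6]:
  i=0: ✗ (none in [1,1])
  i=1: ✗ (none in [2,2])
  i=2: ✓ (witness j=3)
  i=3: ✓ (witness j=4)
  i=4: ✓ (witness j=5)
  i=5: ✗ (none in [6,6])
  i=6: ✓ (witness j=7)
Positions where it holds: {2, 3, 4, 6} → 4.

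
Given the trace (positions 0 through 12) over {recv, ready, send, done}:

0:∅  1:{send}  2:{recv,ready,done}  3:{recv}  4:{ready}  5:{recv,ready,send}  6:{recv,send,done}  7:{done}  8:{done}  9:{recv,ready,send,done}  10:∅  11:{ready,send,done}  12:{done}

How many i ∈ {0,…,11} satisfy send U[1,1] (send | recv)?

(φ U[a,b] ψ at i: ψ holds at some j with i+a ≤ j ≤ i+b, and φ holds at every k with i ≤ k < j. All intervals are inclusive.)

2

Evaluate at each i in [0,11]:
  i=0: ✗ (lhs fails at k=0 before rhs at j=1)
  i=1: ✓ (rhs at j=2; lhs holds on [1,1])
  i=2: ✗ (lhs fails at k=2 before rhs at j=3)
  i=3: ✗ (no rhs in [4,4])
  i=4: ✗ (lhs fails at k=4 before rhs at j=5)
  i=5: ✓ (rhs at j=6; lhs holds on [5,5])
  i=6: ✗ (no rhs in [7,7])
  i=7: ✗ (no rhs in [8,8])
  i=8: ✗ (lhs fails at k=8 before rhs at j=9)
  i=9: ✗ (no rhs in [10,10])
  i=10: ✗ (lhs fails at k=10 before rhs at j=11)
  i=11: ✗ (no rhs in [12,12])
Positions where it holds: {1, 5} → 2.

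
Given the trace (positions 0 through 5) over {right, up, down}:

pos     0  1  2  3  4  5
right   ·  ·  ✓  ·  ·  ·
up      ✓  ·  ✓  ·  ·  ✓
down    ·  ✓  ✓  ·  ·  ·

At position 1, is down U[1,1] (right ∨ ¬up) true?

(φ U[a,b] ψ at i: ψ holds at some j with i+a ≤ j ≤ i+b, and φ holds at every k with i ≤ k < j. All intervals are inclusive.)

True

Need some j in [2,2] with (right ∨ ¬up), and down at every k in [1,j-1].
  j=2: (right ∨ ¬up) holds; down holds at every k in [1,1] → satisfied.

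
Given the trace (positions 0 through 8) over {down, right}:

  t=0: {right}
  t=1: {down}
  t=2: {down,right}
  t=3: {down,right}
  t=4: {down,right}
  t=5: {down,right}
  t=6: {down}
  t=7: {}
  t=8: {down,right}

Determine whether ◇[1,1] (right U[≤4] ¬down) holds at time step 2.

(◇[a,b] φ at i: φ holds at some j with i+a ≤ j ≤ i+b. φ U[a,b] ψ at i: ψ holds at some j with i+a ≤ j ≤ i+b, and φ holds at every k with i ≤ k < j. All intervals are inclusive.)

Check (right U[≤4] ¬down) at each j in [3,3]:
  j=3: fails
No position in the window satisfies it → formula fails.

Does not hold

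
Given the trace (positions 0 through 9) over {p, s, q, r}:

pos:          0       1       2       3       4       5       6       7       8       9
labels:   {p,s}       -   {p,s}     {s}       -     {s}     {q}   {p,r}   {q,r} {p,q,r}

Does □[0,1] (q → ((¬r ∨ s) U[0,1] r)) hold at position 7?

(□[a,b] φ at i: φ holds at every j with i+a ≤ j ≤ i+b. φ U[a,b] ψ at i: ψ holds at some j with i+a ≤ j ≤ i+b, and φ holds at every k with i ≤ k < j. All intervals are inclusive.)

Check (q → ((¬r ∨ s) U[0,1] r)) at every j in [7,8]:
  j=7: antecedent false → ✓
  j=8: antecedent true; consequent holds → ✓
All positions satisfy it → formula holds.

True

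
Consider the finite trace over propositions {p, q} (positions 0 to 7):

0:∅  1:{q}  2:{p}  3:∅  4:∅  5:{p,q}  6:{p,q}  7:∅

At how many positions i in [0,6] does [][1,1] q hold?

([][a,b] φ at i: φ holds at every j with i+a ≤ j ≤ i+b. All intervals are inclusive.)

3

Evaluate at each i in [0,6]:
  i=0: ✓ (all of [1,1])
  i=1: ✗ (fails at j=2)
  i=2: ✗ (fails at j=3)
  i=3: ✗ (fails at j=4)
  i=4: ✓ (all of [5,5])
  i=5: ✓ (all of [6,6])
  i=6: ✗ (fails at j=7)
Positions where it holds: {0, 4, 5} → 3.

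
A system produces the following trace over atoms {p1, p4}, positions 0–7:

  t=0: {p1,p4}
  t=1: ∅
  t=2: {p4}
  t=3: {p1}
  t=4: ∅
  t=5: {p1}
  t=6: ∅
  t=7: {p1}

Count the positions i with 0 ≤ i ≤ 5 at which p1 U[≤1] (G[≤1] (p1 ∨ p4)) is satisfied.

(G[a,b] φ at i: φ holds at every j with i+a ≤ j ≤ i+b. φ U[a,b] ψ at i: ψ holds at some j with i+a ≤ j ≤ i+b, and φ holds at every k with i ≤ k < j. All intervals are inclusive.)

Evaluate at each i in [0,5]:
  i=0: ✗ (no rhs in [0,1])
  i=1: ✗ (lhs fails at k=1 before rhs at j=2)
  i=2: ✓ (rhs at j=2)
  i=3: ✗ (no rhs in [3,4])
  i=4: ✗ (no rhs in [4,5])
  i=5: ✗ (no rhs in [5,6])
Positions where it holds: {2} → 1.

1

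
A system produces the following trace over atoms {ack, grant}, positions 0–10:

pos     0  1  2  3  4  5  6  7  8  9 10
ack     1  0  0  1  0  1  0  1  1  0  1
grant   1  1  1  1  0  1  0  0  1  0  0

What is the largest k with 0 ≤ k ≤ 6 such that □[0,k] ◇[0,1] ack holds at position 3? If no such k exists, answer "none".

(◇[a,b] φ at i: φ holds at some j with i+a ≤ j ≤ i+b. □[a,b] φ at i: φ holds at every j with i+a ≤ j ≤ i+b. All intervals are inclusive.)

6

◇[0,1] ack must hold from j=3 onward; find where it first fails.
  j=3: holds
  j=4: holds
  j=5: holds
  j=6: holds
  j=7: holds
  j=8: holds
  j=9: holds
Holds through j=9; largest k = 6.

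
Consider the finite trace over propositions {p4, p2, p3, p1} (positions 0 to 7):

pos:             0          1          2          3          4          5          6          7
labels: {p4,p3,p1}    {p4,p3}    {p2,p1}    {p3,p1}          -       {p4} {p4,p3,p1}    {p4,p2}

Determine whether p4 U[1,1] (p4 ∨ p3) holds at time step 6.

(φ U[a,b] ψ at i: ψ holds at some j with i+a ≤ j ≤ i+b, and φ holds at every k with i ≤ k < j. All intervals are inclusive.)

Need some j in [7,7] with (p4 ∨ p3), and p4 at every k in [6,j-1].
  j=7: (p4 ∨ p3) holds; p4 holds at every k in [6,6] → satisfied.

Holds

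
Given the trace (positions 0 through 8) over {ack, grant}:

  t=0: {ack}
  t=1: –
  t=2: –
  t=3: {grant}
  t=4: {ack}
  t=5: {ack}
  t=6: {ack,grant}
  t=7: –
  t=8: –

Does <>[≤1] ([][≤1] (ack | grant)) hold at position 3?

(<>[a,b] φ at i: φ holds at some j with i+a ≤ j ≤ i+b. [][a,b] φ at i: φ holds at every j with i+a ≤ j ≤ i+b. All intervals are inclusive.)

True

Check [][≤1] (ack | grant) at each j in [3,4]:
  j=3: holds on [3,4]
  j=4: holds on [4,5]
Found at j=3 → formula holds.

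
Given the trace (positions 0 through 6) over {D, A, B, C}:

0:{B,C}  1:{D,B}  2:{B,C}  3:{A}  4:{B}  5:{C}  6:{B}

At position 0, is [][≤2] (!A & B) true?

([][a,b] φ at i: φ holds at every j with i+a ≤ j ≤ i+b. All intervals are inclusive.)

Check (!A & B) at every j in [0,2]:
  j=0: true
  j=1: true
  j=2: true
All positions satisfy it → formula holds.

Holds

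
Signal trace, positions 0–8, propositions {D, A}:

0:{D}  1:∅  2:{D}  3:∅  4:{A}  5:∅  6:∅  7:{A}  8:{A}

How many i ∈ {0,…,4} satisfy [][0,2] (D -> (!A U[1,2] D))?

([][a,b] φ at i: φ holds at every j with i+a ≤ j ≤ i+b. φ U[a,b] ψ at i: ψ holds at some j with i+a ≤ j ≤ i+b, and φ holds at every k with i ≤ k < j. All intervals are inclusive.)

Evaluate at each i in [0,4]:
  i=0: ✗ (fails at j=2)
  i=1: ✗ (fails at j=2)
  i=2: ✗ (fails at j=2)
  i=3: ✓ (all of [3,5])
  i=4: ✓ (all of [4,6])
Positions where it holds: {3, 4} → 2.

2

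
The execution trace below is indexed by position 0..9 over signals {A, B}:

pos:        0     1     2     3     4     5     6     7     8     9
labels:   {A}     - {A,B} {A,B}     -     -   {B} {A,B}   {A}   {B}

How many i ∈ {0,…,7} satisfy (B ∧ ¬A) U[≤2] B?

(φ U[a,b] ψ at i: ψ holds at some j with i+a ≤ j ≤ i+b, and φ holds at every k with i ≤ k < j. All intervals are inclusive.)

Evaluate at each i in [0,7]:
  i=0: ✗ (lhs fails at k=0 before rhs at j=2)
  i=1: ✗ (lhs fails at k=1 before rhs at j=2)
  i=2: ✓ (rhs at j=2)
  i=3: ✓ (rhs at j=3)
  i=4: ✗ (lhs fails at k=4 before rhs at j=6)
  i=5: ✗ (lhs fails at k=5 before rhs at j=6)
  i=6: ✓ (rhs at j=6)
  i=7: ✓ (rhs at j=7)
Positions where it holds: {2, 3, 6, 7} → 4.

4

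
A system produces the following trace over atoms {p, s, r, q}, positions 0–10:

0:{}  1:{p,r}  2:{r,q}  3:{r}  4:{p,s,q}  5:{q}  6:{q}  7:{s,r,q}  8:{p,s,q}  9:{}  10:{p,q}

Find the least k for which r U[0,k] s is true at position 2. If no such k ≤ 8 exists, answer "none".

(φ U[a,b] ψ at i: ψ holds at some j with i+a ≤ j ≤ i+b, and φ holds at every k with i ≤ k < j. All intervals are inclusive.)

Need earliest j ≥ 2 with s, and r at every k in [2,j-1].
  j=2: rhs fails.
  j=3: rhs fails.
  j=4: rhs holds; lhs holds on [2,3]. k = 2.

2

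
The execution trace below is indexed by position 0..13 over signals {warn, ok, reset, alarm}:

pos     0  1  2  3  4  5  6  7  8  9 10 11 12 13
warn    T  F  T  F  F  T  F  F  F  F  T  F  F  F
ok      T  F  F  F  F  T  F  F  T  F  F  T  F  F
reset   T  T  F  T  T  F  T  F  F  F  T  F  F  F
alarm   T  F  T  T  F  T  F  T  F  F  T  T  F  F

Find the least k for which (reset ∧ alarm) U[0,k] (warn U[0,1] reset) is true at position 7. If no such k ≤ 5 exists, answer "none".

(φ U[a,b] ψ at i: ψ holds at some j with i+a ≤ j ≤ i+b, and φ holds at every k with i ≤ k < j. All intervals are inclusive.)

none

Need earliest j ≥ 7 with (warn U[0,1] reset), and (reset ∧ alarm) at every k in [7,j-1].
  j=7: rhs fails.
  j=8: rhs fails.
  j=9: rhs fails.
  j=10: rhs holds but lhs fails at k=7.
  j=11: rhs fails.
  j=12: rhs fails.
No witness within the range → none.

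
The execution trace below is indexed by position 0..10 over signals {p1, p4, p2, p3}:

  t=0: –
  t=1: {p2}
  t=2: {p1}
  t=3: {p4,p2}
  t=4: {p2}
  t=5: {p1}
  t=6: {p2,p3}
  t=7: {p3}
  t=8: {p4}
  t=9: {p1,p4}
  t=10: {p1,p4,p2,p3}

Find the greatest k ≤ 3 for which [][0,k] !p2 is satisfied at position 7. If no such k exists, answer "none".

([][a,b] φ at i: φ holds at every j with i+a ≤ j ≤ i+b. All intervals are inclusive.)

!p2 must hold from j=7 onward; find where it first fails.
  j=7: holds
  j=8: holds
  j=9: holds
  j=10: fails
Holds on [7,9], so largest k = 2.

2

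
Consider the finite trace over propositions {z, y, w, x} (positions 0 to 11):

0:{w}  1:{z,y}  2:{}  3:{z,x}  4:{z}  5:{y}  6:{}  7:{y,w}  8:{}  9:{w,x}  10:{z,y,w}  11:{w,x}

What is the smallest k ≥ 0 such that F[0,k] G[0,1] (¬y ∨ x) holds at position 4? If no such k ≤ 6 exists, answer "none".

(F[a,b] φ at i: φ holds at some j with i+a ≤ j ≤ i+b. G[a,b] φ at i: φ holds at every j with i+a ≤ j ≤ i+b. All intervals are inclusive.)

Scan j = 4,5,… for G[0,1] (¬y ∨ x):
  j=4: fails
  j=5: fails
  j=6: fails
  j=7: fails
  j=8: holds
First hit at j=8, so smallest k = 8-4 = 4.

4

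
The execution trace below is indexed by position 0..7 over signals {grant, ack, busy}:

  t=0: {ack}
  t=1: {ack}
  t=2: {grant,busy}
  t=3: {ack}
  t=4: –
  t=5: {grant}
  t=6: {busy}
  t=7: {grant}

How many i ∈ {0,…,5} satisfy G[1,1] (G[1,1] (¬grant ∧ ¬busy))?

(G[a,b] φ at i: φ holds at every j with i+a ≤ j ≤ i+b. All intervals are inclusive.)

2

Evaluate at each i in [0,5]:
  i=0: ✗ (fails at j=1)
  i=1: ✓ (all of [2,2])
  i=2: ✓ (all of [3,3])
  i=3: ✗ (fails at j=4)
  i=4: ✗ (fails at j=5)
  i=5: ✗ (fails at j=6)
Positions where it holds: {1, 2} → 2.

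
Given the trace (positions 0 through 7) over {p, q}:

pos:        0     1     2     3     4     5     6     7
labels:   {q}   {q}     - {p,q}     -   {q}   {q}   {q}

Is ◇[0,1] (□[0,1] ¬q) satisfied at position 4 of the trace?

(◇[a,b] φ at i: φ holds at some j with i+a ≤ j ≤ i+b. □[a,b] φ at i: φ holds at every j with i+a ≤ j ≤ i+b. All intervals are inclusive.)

Check □[0,1] ¬q at each j in [4,5]:
  j=4: fails at 5
  j=5: fails at 5
No position in the window satisfies it → formula fails.

False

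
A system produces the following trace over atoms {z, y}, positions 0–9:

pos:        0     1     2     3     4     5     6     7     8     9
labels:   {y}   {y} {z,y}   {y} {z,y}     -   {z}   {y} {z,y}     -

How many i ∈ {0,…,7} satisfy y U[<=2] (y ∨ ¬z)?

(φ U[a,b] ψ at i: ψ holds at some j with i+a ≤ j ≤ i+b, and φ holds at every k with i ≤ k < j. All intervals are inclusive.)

7

Evaluate at each i in [0,7]:
  i=0: ✓ (rhs at j=0)
  i=1: ✓ (rhs at j=1)
  i=2: ✓ (rhs at j=2)
  i=3: ✓ (rhs at j=3)
  i=4: ✓ (rhs at j=4)
  i=5: ✓ (rhs at j=5)
  i=6: ✗ (lhs fails at k=6 before rhs at j=7)
  i=7: ✓ (rhs at j=7)
Positions where it holds: {0, 1, 2, 3, 4, 5, 7} → 7.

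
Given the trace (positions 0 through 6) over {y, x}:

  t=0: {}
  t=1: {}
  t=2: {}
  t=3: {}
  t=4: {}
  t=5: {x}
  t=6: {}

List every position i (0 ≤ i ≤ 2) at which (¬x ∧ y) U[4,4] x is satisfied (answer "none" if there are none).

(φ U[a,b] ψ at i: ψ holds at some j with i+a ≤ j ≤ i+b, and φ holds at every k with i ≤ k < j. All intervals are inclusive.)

none

Evaluate at each i in [0,2]:
  i=0: ✗ (no rhs in [4,4])
  i=1: ✗ (lhs fails at k=1 before rhs at j=5)
  i=2: ✗ (no rhs in [6,6])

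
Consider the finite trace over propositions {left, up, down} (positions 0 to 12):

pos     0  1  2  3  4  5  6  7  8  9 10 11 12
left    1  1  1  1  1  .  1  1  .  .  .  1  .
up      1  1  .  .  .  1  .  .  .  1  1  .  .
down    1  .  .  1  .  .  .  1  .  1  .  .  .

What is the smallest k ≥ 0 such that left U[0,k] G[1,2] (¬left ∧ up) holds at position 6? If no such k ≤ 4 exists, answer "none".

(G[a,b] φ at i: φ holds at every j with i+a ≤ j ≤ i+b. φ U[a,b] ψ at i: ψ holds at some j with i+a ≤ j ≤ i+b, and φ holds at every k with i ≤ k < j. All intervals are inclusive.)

Need earliest j ≥ 6 with G[1,2] (¬left ∧ up), and left at every k in [6,j-1].
  j=6: rhs fails.
  j=7: rhs fails.
  j=8: rhs holds; lhs holds on [6,7]. k = 2.

2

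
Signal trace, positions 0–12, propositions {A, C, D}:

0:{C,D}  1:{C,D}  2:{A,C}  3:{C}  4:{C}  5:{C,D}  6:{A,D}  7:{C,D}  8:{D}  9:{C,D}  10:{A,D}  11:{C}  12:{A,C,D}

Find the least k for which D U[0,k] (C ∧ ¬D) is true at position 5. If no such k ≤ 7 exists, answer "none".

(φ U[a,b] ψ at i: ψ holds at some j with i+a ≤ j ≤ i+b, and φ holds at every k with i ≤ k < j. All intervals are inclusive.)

Need earliest j ≥ 5 with (C ∧ ¬D), and D at every k in [5,j-1].
  j=5: rhs fails.
  j=6: rhs fails.
  j=7: rhs fails.
  j=8: rhs fails.
  j=9: rhs fails.
  j=10: rhs fails.
  j=11: rhs holds; lhs holds on [5,10]. k = 6.

6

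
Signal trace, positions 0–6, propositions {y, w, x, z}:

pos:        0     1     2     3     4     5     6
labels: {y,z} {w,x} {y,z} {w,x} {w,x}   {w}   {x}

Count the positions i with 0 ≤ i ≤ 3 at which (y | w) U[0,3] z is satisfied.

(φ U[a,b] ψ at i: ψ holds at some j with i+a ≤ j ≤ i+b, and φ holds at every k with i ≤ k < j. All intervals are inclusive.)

Evaluate at each i in [0,3]:
  i=0: ✓ (rhs at j=0)
  i=1: ✓ (rhs at j=2; lhs holds on [1,1])
  i=2: ✓ (rhs at j=2)
  i=3: ✗ (no rhs in [3,6])
Positions where it holds: {0, 1, 2} → 3.

3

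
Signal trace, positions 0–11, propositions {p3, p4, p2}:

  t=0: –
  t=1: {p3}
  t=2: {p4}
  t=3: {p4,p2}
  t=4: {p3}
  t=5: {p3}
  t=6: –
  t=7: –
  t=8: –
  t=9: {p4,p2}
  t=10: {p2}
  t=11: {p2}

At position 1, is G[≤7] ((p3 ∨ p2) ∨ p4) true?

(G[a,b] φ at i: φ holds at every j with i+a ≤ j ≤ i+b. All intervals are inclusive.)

No

Check ((p3 ∨ p2) ∨ p4) at every j in [1,8]:
  j=1: true
  j=2: true
  j=3: true
  j=4: true
  j=5: true
  j=6: false
  j=7: false
  j=8: false
Fails at j=6 → formula fails.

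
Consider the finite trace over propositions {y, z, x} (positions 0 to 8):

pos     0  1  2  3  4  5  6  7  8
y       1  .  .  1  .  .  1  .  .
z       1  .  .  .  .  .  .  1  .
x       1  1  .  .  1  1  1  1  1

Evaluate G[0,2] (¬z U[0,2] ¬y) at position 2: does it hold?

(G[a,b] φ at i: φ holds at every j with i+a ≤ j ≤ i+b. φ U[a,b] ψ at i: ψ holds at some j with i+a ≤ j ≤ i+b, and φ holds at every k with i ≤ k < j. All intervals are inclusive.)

Yes

Check (¬z U[0,2] ¬y) at every j in [2,4]:
  j=2: holds
  j=3: holds
  j=4: holds
All positions satisfy it → formula holds.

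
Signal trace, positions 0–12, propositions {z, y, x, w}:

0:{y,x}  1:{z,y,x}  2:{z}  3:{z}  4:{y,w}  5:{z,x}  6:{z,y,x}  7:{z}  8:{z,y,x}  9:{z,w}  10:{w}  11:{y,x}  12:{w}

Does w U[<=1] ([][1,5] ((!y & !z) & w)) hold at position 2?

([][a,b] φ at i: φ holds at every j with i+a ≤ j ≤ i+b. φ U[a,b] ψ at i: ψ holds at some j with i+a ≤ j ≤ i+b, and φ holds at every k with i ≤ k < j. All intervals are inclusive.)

Need some j in [2,3] with [][1,5] ((!y & !z) & w), and w at every k in [2,j-1].
  j=2: [][1,5] ((!y & !z) & w) — fails at 3.
  j=3: [][1,5] ((!y & !z) & w) — fails at 4.
No j in the window works → until fails.

False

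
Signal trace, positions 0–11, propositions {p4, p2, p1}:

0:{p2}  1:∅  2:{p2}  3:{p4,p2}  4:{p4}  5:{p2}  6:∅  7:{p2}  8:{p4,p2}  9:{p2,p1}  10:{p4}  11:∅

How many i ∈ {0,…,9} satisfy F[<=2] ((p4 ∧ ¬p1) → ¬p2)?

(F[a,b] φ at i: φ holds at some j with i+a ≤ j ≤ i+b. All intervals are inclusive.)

10

Evaluate at each i in [0,9]:
  i=0: ✓ (witness j=0)
  i=1: ✓ (witness j=1)
  i=2: ✓ (witness j=2)
  i=3: ✓ (witness j=4)
  i=4: ✓ (witness j=4)
  i=5: ✓ (witness j=5)
  i=6: ✓ (witness j=6)
  i=7: ✓ (witness j=7)
  i=8: ✓ (witness j=9)
  i=9: ✓ (witness j=9)
Positions where it holds: {0, 1, 2, 3, 4, 5, 6, 7, 8, 9} → 10.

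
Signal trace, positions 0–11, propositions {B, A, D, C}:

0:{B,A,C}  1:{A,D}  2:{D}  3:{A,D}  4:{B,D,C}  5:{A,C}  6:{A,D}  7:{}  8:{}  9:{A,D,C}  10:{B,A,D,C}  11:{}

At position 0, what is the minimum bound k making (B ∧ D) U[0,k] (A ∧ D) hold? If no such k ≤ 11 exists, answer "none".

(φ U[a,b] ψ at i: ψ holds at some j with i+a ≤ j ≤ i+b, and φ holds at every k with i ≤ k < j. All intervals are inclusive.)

Need earliest j ≥ 0 with (A ∧ D), and (B ∧ D) at every k in [0,j-1].
  j=0: rhs fails.
  j=1: rhs holds but lhs fails at k=0.
  j=2: rhs fails.
  j=3: rhs holds but lhs fails at k=0.
  j=4: rhs fails.
  j=5: rhs fails.
  j=6: rhs holds but lhs fails at k=0.
  j=7: rhs fails.
  j=8: rhs fails.
  j=9: rhs holds but lhs fails at k=0.
  j=10: rhs holds but lhs fails at k=0.
  j=11: rhs fails.
No witness within the range → none.

none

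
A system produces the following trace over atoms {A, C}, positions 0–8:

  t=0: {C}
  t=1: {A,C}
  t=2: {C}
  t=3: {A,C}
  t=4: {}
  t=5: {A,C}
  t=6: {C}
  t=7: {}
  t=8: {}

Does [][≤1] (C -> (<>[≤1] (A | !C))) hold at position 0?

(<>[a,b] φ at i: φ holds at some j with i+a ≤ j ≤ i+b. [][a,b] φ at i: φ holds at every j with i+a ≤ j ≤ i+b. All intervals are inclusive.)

Holds

Check (C -> (<>[≤1] (A | !C))) at every j in [0,1]:
  j=0: antecedent true; consequent holds (witness at 1) → ✓
  j=1: antecedent true; consequent holds (witness at 1) → ✓
All positions satisfy it → formula holds.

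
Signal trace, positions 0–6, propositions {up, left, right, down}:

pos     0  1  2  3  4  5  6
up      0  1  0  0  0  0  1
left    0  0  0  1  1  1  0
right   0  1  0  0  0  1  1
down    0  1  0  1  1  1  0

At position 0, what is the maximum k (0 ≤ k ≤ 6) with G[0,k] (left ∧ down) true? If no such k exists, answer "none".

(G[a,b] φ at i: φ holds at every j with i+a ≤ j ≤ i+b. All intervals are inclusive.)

(left ∧ down) must hold from j=0 onward; find where it first fails.
  j=0: fails → no k works.

none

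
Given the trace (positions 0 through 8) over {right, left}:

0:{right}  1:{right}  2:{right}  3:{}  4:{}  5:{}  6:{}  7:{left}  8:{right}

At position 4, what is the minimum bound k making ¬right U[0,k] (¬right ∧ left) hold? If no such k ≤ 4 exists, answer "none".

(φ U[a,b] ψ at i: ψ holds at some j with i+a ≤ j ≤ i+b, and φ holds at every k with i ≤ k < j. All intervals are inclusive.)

3

Need earliest j ≥ 4 with (¬right ∧ left), and ¬right at every k in [4,j-1].
  j=4: rhs fails.
  j=5: rhs fails.
  j=6: rhs fails.
  j=7: rhs holds; lhs holds on [4,6]. k = 3.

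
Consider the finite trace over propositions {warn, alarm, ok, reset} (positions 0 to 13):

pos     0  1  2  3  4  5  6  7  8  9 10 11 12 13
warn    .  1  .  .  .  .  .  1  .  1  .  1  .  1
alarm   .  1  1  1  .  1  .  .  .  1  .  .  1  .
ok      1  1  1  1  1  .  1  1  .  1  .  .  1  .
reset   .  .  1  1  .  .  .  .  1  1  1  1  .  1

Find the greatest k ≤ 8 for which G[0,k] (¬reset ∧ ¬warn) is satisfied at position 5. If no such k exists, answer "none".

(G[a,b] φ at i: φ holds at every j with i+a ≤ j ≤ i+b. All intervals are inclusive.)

(¬reset ∧ ¬warn) must hold from j=5 onward; find where it first fails.
  j=5: holds
  j=6: holds
  j=7: fails
Holds on [5,6], so largest k = 1.

1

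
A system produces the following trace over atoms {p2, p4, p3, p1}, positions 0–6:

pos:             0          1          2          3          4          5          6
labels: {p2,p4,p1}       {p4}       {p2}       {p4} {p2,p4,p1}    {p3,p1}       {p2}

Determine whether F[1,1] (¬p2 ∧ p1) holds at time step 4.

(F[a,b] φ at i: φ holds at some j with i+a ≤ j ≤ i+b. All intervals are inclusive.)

Check (¬p2 ∧ p1) at each j in [5,5]:
  j=5: true
Found at j=5 → formula holds.

Holds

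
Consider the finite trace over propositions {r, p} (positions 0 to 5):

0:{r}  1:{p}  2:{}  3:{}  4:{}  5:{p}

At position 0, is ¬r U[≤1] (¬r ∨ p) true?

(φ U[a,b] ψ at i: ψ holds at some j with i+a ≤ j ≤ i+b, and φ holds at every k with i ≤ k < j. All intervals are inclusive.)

False

Need some j in [0,1] with (¬r ∨ p), and ¬r at every k in [0,j-1].
  j=0: (¬r ∨ p) false.
  j=1: (¬r ∨ p) holds, but ¬r fails at k=0 → not this j.
No j in the window works → until fails.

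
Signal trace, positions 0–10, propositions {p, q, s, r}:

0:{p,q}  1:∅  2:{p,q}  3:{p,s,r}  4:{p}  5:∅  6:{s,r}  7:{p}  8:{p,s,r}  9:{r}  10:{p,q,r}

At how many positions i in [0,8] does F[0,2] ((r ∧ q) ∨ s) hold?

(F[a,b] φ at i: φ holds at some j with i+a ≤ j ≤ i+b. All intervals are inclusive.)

8

Evaluate at each i in [0,8]:
  i=0: ✗ (none in [0,2])
  i=1: ✓ (witness j=3)
  i=2: ✓ (witness j=3)
  i=3: ✓ (witness j=3)
  i=4: ✓ (witness j=6)
  i=5: ✓ (witness j=6)
  i=6: ✓ (witness j=6)
  i=7: ✓ (witness j=8)
  i=8: ✓ (witness j=8)
Positions where it holds: {1, 2, 3, 4, 5, 6, 7, 8} → 8.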